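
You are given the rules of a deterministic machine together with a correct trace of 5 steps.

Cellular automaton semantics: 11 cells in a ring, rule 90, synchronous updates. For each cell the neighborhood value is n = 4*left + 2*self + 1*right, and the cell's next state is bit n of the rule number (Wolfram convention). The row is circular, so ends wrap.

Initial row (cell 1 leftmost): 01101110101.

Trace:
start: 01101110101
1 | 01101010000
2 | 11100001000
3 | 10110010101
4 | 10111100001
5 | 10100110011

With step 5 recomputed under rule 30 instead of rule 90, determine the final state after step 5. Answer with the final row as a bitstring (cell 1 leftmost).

00100010011

(re-executing step 5 under rule 30; state before step 5: 10111100001)
5 | 00100010011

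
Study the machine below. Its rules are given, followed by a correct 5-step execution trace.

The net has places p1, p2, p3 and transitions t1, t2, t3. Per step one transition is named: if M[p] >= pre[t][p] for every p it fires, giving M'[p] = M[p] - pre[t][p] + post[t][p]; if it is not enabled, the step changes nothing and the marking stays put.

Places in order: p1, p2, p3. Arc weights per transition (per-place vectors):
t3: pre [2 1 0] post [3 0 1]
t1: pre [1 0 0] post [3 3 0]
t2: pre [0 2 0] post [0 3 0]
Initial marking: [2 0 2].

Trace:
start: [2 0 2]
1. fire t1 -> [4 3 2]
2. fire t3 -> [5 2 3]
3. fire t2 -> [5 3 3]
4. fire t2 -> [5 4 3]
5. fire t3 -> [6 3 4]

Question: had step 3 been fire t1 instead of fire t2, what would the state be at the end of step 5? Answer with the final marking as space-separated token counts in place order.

(re-executing from step 3 with the substitution; state before step 3: [5 2 3])
3. fire t1 -> [7 5 3]
4. fire t2 -> [7 6 3]
5. fire t3 -> [8 5 4]

8 5 4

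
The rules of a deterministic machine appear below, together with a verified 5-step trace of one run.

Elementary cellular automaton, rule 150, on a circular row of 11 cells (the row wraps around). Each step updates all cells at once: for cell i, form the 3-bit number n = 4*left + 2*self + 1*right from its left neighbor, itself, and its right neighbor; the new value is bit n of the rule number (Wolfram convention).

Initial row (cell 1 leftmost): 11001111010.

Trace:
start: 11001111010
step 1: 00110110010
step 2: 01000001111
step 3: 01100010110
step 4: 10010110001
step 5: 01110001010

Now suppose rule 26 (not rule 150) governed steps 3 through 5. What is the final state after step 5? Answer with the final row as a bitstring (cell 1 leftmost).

(re-executing steps 3..5 under rule 26; state before step 3: 01000001111)
step 3: 00100011000
step 4: 01010110100
step 5: 10000100010

10000100010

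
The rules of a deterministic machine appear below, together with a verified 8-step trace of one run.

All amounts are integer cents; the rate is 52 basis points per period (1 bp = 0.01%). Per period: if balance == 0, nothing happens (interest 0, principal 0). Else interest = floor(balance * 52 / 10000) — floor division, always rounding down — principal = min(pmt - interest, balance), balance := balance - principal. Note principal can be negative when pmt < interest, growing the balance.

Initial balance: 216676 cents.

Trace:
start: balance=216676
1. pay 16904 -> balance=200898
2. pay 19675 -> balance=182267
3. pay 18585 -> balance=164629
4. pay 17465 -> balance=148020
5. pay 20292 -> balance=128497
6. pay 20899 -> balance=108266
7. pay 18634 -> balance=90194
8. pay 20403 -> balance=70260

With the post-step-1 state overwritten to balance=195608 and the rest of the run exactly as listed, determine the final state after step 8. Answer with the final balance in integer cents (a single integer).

state after step 1 := balance=195608
2. pay 19675 -> balance=176950
3. pay 18585 -> balance=159285
4. pay 17465 -> balance=142648
5. pay 20292 -> balance=123097
6. pay 20899 -> balance=102838
7. pay 18634 -> balance=84738
8. pay 20403 -> balance=64775

64775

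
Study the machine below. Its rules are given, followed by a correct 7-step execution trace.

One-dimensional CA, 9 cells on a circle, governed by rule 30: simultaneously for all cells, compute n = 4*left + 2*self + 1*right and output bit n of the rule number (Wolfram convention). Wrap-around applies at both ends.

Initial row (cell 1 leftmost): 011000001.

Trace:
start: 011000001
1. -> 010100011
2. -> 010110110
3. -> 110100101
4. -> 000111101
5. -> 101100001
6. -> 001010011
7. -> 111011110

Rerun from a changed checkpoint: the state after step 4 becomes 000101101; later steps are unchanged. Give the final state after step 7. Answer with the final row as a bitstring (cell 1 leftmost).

111111000

state after step 4 := 000101101
5. -> 101101001
6. -> 001001111
7. -> 111111000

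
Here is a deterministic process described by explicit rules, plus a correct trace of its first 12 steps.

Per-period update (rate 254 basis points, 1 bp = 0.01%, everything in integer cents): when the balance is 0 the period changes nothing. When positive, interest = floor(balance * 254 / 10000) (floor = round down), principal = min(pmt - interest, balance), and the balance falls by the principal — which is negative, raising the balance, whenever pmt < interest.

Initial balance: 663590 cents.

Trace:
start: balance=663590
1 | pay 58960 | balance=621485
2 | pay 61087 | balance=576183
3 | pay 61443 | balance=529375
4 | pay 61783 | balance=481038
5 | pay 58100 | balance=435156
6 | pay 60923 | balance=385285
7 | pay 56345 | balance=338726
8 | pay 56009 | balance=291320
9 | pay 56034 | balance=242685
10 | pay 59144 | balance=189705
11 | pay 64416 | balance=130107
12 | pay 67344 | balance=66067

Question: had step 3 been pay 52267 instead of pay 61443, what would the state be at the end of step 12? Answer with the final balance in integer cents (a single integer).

(re-executing from step 3 with the substitution; state before step 3: balance=576183)
3 | pay 52267 | balance=538551
4 | pay 61783 | balance=490447
5 | pay 58100 | balance=444804
6 | pay 60923 | balance=395179
7 | pay 56345 | balance=348871
8 | pay 56009 | balance=301723
9 | pay 56034 | balance=253352
10 | pay 59144 | balance=200643
11 | pay 64416 | balance=141323
12 | pay 67344 | balance=77568

77568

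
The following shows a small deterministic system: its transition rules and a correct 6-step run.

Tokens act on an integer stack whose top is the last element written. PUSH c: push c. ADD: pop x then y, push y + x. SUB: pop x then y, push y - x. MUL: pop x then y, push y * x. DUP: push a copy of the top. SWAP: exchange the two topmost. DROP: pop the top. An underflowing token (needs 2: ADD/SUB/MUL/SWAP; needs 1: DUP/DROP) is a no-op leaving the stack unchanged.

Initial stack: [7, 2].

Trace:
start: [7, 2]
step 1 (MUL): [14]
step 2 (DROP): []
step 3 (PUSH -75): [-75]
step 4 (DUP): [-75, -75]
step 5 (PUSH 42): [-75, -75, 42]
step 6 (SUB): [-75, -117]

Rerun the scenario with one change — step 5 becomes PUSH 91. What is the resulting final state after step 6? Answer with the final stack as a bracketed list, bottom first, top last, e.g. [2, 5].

(re-executing from step 5 with the substitution; state before step 5: [-75, -75])
step 5 (PUSH 91): [-75, -75, 91]
step 6 (SUB): [-75, -166]

[-75, -166]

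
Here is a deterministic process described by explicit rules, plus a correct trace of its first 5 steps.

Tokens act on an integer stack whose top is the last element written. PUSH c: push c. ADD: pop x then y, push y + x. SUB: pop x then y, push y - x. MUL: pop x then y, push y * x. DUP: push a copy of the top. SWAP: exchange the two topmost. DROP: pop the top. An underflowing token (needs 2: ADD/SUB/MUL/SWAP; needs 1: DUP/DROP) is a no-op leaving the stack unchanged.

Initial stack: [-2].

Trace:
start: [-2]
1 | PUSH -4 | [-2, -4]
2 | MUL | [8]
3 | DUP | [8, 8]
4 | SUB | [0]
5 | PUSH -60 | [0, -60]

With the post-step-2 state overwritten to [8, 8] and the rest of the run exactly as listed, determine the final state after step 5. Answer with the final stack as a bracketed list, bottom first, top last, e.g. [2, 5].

[8, 0, -60]

state after step 2 := [8, 8]
3 | DUP | [8, 8, 8]
4 | SUB | [8, 0]
5 | PUSH -60 | [8, 0, -60]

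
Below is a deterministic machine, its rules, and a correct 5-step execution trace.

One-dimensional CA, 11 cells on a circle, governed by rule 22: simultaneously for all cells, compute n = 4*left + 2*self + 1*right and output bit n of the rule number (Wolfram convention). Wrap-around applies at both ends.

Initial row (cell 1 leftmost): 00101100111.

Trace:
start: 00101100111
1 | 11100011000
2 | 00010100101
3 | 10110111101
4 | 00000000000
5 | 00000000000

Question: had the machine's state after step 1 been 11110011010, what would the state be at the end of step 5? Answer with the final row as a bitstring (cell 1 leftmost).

10000001001

state after step 1 := 11110011010
2 | 00001100010
3 | 00010010111
4 | 10111110000
5 | 10000001001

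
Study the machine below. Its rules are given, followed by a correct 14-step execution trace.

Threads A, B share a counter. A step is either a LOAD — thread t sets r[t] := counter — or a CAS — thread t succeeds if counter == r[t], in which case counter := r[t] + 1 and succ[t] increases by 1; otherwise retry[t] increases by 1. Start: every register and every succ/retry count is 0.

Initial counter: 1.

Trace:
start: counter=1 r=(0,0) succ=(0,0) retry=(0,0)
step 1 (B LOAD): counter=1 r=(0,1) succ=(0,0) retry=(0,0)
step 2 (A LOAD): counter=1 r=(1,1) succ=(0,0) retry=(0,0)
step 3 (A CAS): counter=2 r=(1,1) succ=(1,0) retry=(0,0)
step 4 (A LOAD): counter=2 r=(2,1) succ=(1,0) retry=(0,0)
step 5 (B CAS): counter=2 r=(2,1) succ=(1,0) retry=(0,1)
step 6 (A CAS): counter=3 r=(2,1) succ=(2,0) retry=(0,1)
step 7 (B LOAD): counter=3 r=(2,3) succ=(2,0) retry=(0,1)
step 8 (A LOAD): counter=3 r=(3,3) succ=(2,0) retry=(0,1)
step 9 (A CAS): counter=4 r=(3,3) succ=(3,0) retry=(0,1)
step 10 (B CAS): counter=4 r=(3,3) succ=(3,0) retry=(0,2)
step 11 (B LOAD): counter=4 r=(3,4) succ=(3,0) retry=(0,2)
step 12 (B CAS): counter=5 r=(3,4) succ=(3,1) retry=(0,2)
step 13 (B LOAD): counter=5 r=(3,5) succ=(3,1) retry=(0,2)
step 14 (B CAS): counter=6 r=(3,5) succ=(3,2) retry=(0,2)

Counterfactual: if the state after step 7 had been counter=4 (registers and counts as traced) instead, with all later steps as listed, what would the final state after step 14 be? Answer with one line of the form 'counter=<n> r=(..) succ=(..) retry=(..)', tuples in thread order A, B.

state after step 7 := counter=4 r=(2,3) succ=(2,0) retry=(0,1)
step 8 (A LOAD): counter=4 r=(4,3) succ=(2,0) retry=(0,1)
step 9 (A CAS): counter=5 r=(4,3) succ=(3,0) retry=(0,1)
step 10 (B CAS): counter=5 r=(4,3) succ=(3,0) retry=(0,2)
step 11 (B LOAD): counter=5 r=(4,5) succ=(3,0) retry=(0,2)
step 12 (B CAS): counter=6 r=(4,5) succ=(3,1) retry=(0,2)
step 13 (B LOAD): counter=6 r=(4,6) succ=(3,1) retry=(0,2)
step 14 (B CAS): counter=7 r=(4,6) succ=(3,2) retry=(0,2)

counter=7 r=(4,6) succ=(3,2) retry=(0,2)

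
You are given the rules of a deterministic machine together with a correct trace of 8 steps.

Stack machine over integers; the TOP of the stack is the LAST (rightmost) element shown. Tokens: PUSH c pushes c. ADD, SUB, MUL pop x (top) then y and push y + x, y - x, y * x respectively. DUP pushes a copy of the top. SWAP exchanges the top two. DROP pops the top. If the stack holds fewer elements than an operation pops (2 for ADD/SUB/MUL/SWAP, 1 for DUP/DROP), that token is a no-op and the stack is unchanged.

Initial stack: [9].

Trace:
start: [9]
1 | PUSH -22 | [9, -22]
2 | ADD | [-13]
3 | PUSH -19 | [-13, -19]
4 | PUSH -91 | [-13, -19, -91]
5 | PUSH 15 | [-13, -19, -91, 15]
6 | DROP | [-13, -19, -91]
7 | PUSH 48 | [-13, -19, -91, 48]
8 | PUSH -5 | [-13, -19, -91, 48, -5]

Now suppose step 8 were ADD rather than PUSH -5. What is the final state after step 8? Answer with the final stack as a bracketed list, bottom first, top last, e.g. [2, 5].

(re-executing from step 8 with the substitution; state before step 8: [-13, -19, -91, 48])
8 | ADD | [-13, -19, -43]

[-13, -19, -43]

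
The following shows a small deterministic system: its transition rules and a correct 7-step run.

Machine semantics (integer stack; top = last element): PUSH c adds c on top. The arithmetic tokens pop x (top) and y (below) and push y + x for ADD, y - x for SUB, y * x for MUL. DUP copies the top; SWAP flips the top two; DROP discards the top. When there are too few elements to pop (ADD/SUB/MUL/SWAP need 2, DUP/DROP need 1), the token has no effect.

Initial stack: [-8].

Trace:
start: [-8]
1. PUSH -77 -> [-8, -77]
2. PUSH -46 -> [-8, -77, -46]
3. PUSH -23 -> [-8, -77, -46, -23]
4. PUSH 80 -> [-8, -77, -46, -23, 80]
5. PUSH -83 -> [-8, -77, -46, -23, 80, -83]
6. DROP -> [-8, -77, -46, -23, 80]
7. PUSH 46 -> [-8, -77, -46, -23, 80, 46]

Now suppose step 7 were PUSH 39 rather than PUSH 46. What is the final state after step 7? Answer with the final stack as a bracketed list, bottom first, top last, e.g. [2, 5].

[-8, -77, -46, -23, 80, 39]

(re-executing from step 7 with the substitution; state before step 7: [-8, -77, -46, -23, 80])
7. PUSH 39 -> [-8, -77, -46, -23, 80, 39]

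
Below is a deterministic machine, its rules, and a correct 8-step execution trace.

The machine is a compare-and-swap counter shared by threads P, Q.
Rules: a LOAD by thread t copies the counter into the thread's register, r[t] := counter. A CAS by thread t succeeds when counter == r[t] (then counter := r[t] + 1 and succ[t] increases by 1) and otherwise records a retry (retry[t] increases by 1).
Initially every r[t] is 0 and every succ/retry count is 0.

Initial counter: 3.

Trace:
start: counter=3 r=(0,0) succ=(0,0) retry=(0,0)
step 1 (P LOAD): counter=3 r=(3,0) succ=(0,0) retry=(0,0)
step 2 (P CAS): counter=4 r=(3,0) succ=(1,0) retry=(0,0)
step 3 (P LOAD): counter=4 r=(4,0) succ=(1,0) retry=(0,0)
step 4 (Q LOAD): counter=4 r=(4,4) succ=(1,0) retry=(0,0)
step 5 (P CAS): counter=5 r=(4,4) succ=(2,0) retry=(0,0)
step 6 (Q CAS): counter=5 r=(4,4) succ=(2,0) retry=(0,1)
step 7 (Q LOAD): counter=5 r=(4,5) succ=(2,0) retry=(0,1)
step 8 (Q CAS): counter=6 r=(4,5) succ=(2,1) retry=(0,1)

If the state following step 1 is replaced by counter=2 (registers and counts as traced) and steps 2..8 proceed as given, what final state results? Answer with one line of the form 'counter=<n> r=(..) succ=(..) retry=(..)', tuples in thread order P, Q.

state after step 1 := counter=2 r=(3,0) succ=(0,0) retry=(0,0)
step 2 (P CAS): counter=2 r=(3,0) succ=(0,0) retry=(1,0)
step 3 (P LOAD): counter=2 r=(2,0) succ=(0,0) retry=(1,0)
step 4 (Q LOAD): counter=2 r=(2,2) succ=(0,0) retry=(1,0)
step 5 (P CAS): counter=3 r=(2,2) succ=(1,0) retry=(1,0)
step 6 (Q CAS): counter=3 r=(2,2) succ=(1,0) retry=(1,1)
step 7 (Q LOAD): counter=3 r=(2,3) succ=(1,0) retry=(1,1)
step 8 (Q CAS): counter=4 r=(2,3) succ=(1,1) retry=(1,1)

counter=4 r=(2,3) succ=(1,1) retry=(1,1)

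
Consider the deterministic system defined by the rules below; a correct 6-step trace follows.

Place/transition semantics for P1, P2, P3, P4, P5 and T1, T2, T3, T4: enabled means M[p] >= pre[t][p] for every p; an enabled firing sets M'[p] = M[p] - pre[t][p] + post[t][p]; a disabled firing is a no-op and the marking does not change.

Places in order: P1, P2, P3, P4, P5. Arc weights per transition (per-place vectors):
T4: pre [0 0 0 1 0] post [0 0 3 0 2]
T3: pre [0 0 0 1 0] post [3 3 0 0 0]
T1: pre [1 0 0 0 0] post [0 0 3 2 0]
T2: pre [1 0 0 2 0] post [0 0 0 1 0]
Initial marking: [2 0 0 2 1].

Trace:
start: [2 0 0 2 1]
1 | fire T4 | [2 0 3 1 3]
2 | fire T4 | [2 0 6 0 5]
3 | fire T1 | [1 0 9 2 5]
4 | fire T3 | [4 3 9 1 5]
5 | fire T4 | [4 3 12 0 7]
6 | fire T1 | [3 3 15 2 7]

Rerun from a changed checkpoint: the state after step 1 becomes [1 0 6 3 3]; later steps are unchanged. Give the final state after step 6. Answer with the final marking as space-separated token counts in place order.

2 3 18 4 7

state after step 1 := [1 0 6 3 3]
2 | fire T4 | [1 0 9 2 5]
3 | fire T1 | [0 0 12 4 5]
4 | fire T3 | [3 3 12 3 5]
5 | fire T4 | [3 3 15 2 7]
6 | fire T1 | [2 3 18 4 7]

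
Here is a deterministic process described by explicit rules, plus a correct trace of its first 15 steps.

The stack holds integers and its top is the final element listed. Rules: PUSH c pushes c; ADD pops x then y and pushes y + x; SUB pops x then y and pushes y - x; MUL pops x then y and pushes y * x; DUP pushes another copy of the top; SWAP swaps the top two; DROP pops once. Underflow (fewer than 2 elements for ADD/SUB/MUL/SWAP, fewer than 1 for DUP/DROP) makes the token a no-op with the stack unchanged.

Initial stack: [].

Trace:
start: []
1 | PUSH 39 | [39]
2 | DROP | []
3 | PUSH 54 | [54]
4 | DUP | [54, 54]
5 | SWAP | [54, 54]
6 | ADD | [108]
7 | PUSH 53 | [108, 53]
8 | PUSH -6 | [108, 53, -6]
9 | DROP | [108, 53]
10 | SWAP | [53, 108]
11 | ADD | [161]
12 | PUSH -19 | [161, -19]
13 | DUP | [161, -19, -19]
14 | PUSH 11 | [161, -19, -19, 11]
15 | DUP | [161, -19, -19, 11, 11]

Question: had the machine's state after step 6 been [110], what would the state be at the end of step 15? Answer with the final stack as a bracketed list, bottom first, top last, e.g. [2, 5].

[163, -19, -19, 11, 11]

state after step 6 := [110]
7 | PUSH 53 | [110, 53]
8 | PUSH -6 | [110, 53, -6]
9 | DROP | [110, 53]
10 | SWAP | [53, 110]
11 | ADD | [163]
12 | PUSH -19 | [163, -19]
13 | DUP | [163, -19, -19]
14 | PUSH 11 | [163, -19, -19, 11]
15 | DUP | [163, -19, -19, 11, 11]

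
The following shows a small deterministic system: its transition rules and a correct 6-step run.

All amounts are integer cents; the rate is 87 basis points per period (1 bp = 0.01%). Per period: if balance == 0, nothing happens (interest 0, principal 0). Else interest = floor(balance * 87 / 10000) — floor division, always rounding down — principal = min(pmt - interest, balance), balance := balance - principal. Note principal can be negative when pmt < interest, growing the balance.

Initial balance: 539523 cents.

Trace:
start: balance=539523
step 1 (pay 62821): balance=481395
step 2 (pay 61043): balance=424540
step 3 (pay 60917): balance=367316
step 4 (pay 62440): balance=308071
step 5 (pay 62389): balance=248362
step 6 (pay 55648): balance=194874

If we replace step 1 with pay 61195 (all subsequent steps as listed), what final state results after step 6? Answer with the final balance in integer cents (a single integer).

(re-executing from step 1 with the substitution; state before step 1: balance=539523)
step 1 (pay 61195): balance=483021
step 2 (pay 61043): balance=426180
step 3 (pay 60917): balance=368970
step 4 (pay 62440): balance=309740
step 5 (pay 62389): balance=250045
step 6 (pay 55648): balance=196572

196572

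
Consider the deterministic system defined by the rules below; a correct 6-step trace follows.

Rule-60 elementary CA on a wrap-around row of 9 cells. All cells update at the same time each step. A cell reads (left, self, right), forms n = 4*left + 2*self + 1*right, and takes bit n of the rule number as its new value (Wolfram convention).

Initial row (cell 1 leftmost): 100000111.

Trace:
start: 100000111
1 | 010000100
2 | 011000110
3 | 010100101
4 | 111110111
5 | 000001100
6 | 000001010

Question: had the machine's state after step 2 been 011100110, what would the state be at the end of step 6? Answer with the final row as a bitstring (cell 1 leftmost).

state after step 2 := 011100110
3 | 010010101
4 | 111011111
5 | 000110000
6 | 000101000

000101000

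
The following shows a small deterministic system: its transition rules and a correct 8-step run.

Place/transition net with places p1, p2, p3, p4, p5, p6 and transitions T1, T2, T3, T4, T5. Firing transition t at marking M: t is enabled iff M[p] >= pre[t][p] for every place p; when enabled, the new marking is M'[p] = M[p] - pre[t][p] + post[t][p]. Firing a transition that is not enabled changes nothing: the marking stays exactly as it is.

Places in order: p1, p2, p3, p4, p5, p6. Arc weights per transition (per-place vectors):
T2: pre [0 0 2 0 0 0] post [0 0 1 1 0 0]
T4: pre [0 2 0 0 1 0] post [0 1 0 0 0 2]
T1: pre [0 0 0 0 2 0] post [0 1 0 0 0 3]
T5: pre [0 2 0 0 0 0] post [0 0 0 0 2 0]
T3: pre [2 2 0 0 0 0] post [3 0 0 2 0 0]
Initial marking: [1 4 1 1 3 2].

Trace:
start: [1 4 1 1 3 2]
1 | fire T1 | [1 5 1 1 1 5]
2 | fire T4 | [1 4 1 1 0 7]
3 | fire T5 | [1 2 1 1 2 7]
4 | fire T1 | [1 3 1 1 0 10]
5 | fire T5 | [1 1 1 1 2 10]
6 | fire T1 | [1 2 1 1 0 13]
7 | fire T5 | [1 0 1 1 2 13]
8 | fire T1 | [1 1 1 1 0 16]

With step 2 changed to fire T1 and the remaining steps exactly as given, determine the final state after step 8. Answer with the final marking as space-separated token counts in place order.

1 2 1 1 1 14

(re-executing from step 2 with the substitution; state before step 2: [1 5 1 1 1 5])
2 | fire T1 | [1 5 1 1 1 5]
3 | fire T5 | [1 3 1 1 3 5]
4 | fire T1 | [1 4 1 1 1 8]
5 | fire T5 | [1 2 1 1 3 8]
6 | fire T1 | [1 3 1 1 1 11]
7 | fire T5 | [1 1 1 1 3 11]
8 | fire T1 | [1 2 1 1 1 14]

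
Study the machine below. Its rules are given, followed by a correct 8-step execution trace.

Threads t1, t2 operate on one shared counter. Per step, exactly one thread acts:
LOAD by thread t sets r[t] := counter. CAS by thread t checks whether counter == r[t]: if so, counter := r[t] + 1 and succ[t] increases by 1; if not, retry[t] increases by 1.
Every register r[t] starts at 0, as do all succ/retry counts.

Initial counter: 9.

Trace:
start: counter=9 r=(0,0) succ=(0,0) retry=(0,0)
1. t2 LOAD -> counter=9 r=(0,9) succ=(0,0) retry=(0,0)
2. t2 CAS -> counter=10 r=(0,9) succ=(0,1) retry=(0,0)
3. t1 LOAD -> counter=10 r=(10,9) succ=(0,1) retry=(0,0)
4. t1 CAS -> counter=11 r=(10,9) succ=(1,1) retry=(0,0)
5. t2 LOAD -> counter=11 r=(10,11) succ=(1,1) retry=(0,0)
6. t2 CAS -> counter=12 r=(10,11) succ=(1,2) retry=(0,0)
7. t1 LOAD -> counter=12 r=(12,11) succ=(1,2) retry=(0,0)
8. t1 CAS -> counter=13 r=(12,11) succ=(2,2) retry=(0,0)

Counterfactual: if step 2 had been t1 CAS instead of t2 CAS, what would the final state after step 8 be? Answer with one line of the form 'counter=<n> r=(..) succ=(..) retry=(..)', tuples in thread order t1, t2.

(re-executing from step 2 with the substitution; state before step 2: counter=9 r=(0,9) succ=(0,0) retry=(0,0))
2. t1 CAS -> counter=9 r=(0,9) succ=(0,0) retry=(1,0)
3. t1 LOAD -> counter=9 r=(9,9) succ=(0,0) retry=(1,0)
4. t1 CAS -> counter=10 r=(9,9) succ=(1,0) retry=(1,0)
5. t2 LOAD -> counter=10 r=(9,10) succ=(1,0) retry=(1,0)
6. t2 CAS -> counter=11 r=(9,10) succ=(1,1) retry=(1,0)
7. t1 LOAD -> counter=11 r=(11,10) succ=(1,1) retry=(1,0)
8. t1 CAS -> counter=12 r=(11,10) succ=(2,1) retry=(1,0)

counter=12 r=(11,10) succ=(2,1) retry=(1,0)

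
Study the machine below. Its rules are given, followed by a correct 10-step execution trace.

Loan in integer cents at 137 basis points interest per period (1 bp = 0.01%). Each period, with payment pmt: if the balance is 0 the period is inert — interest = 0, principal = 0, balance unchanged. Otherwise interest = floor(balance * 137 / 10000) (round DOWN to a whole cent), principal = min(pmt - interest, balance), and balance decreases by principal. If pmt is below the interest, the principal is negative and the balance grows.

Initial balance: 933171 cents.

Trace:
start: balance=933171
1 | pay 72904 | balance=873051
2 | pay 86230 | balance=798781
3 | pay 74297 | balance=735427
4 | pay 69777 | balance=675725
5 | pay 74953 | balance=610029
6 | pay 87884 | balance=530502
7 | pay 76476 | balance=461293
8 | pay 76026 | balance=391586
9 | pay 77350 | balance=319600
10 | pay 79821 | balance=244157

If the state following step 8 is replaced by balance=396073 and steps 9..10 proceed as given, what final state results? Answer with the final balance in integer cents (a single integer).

248768

state after step 8 := balance=396073
9 | pay 77350 | balance=324149
10 | pay 79821 | balance=248768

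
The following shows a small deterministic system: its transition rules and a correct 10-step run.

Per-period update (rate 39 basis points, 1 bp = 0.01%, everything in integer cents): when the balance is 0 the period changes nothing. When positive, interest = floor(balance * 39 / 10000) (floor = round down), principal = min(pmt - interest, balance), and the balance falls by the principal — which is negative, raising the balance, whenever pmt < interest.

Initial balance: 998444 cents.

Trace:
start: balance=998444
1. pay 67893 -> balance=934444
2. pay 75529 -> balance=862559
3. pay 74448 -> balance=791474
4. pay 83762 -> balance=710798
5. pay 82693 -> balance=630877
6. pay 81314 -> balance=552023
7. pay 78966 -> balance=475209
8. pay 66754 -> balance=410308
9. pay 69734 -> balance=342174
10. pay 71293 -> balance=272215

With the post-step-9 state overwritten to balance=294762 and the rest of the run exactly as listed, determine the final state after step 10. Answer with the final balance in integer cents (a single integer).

state after step 9 := balance=294762
10. pay 71293 -> balance=224618

224618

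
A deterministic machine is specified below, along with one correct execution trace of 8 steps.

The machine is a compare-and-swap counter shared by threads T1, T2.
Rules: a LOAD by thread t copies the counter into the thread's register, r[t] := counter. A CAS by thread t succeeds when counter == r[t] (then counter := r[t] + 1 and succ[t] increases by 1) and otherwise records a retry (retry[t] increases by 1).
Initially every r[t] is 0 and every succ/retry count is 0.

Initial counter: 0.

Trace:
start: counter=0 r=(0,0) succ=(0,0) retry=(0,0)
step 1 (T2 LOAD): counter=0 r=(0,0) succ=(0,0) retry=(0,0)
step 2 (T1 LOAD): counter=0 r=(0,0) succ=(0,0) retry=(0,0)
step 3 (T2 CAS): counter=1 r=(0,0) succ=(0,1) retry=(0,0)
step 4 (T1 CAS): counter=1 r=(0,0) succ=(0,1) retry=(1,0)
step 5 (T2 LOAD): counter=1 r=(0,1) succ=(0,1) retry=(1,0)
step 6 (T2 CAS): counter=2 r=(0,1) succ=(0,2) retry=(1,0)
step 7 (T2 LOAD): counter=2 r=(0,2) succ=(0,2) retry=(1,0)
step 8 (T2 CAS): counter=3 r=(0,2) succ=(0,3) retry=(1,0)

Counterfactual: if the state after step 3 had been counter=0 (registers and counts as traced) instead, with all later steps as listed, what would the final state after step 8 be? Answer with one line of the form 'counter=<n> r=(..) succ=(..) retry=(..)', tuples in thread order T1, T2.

state after step 3 := counter=0 r=(0,0) succ=(0,1) retry=(0,0)
step 4 (T1 CAS): counter=1 r=(0,0) succ=(1,1) retry=(0,0)
step 5 (T2 LOAD): counter=1 r=(0,1) succ=(1,1) retry=(0,0)
step 6 (T2 CAS): counter=2 r=(0,1) succ=(1,2) retry=(0,0)
step 7 (T2 LOAD): counter=2 r=(0,2) succ=(1,2) retry=(0,0)
step 8 (T2 CAS): counter=3 r=(0,2) succ=(1,3) retry=(0,0)

counter=3 r=(0,2) succ=(1,3) retry=(0,0)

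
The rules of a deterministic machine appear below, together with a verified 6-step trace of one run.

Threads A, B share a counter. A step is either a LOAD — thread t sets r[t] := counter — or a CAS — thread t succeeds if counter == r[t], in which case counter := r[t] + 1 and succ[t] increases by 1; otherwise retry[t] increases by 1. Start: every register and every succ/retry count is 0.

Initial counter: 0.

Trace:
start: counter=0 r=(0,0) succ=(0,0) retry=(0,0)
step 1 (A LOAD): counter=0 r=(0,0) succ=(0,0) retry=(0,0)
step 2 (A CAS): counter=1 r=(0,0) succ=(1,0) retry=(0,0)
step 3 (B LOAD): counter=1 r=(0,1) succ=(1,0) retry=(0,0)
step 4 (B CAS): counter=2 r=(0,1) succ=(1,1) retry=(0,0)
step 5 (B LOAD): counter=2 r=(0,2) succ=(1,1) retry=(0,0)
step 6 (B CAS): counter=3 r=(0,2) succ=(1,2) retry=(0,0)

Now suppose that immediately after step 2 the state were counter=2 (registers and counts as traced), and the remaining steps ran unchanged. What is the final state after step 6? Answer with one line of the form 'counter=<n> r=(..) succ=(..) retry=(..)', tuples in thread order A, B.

counter=4 r=(0,3) succ=(1,2) retry=(0,0)

state after step 2 := counter=2 r=(0,0) succ=(1,0) retry=(0,0)
step 3 (B LOAD): counter=2 r=(0,2) succ=(1,0) retry=(0,0)
step 4 (B CAS): counter=3 r=(0,2) succ=(1,1) retry=(0,0)
step 5 (B LOAD): counter=3 r=(0,3) succ=(1,1) retry=(0,0)
step 6 (B CAS): counter=4 r=(0,3) succ=(1,2) retry=(0,0)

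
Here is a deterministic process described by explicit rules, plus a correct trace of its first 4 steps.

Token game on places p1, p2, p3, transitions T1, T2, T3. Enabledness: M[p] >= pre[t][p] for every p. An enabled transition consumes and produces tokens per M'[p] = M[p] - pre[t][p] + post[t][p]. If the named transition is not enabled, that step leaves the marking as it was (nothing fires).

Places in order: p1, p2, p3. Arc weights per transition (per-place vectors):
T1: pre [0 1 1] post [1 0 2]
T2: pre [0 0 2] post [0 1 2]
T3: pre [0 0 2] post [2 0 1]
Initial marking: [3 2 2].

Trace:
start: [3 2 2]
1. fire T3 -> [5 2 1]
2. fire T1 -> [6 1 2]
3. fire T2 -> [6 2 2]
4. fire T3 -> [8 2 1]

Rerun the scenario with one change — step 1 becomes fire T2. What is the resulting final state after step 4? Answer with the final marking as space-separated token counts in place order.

6 3 2

(re-executing from step 1 with the substitution; state before step 1: [3 2 2])
1. fire T2 -> [3 3 2]
2. fire T1 -> [4 2 3]
3. fire T2 -> [4 3 3]
4. fire T3 -> [6 3 2]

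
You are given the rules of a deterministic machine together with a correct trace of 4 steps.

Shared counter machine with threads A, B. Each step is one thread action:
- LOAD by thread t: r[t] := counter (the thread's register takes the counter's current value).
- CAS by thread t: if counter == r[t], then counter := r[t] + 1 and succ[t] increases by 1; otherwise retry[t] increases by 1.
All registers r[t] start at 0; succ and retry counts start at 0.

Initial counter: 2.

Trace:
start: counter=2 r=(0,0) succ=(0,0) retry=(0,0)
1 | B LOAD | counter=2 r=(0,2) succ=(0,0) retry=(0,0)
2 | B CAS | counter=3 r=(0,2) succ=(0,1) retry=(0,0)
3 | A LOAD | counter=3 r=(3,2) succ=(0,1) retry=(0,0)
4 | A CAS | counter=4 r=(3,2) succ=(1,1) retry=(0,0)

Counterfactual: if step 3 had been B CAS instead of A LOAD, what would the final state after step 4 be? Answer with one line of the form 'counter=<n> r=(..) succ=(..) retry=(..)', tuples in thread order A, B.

counter=3 r=(0,2) succ=(0,1) retry=(1,1)

(re-executing from step 3 with the substitution; state before step 3: counter=3 r=(0,2) succ=(0,1) retry=(0,0))
3 | B CAS | counter=3 r=(0,2) succ=(0,1) retry=(0,1)
4 | A CAS | counter=3 r=(0,2) succ=(0,1) retry=(1,1)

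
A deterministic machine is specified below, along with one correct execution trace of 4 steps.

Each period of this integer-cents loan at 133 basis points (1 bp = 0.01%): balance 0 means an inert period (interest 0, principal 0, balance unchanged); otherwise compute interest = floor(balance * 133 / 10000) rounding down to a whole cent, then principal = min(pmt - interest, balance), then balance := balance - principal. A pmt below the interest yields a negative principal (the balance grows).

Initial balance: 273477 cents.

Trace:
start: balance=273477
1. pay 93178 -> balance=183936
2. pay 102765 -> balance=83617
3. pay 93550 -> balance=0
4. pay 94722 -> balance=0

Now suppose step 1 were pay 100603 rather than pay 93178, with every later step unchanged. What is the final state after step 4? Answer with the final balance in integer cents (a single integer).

0

(re-executing from step 1 with the substitution; state before step 1: balance=273477)
1. pay 100603 -> balance=176511
2. pay 102765 -> balance=76093
3. pay 93550 -> balance=0
4. pay 94722 -> balance=0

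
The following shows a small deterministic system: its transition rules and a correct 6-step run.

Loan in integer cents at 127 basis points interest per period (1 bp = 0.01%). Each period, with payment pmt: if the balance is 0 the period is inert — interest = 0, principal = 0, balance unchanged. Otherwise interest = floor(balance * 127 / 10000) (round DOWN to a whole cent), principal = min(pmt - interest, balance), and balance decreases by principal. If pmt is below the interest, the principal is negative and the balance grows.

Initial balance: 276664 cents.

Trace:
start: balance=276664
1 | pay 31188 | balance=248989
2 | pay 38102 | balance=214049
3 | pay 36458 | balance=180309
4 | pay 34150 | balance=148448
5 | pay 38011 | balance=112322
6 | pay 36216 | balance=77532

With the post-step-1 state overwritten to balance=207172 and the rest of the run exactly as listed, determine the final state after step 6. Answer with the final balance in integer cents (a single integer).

state after step 1 := balance=207172
2 | pay 38102 | balance=171701
3 | pay 36458 | balance=137423
4 | pay 34150 | balance=105018
5 | pay 38011 | balance=68340
6 | pay 36216 | balance=32991

32991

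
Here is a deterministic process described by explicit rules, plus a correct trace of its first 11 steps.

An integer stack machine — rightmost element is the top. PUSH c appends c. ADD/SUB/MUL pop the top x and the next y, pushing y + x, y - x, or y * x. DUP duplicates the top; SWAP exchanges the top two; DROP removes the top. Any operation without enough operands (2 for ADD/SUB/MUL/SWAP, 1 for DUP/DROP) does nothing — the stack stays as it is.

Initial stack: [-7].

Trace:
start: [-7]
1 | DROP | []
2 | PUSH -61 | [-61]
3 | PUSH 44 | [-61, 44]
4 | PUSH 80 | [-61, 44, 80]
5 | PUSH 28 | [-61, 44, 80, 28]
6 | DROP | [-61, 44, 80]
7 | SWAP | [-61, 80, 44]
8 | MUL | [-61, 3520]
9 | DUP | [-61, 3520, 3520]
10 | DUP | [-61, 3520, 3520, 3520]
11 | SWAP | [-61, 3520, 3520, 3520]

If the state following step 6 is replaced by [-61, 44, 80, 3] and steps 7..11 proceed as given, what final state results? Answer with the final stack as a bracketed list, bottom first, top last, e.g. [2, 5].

state after step 6 := [-61, 44, 80, 3]
7 | SWAP | [-61, 44, 3, 80]
8 | MUL | [-61, 44, 240]
9 | DUP | [-61, 44, 240, 240]
10 | DUP | [-61, 44, 240, 240, 240]
11 | SWAP | [-61, 44, 240, 240, 240]

[-61, 44, 240, 240, 240]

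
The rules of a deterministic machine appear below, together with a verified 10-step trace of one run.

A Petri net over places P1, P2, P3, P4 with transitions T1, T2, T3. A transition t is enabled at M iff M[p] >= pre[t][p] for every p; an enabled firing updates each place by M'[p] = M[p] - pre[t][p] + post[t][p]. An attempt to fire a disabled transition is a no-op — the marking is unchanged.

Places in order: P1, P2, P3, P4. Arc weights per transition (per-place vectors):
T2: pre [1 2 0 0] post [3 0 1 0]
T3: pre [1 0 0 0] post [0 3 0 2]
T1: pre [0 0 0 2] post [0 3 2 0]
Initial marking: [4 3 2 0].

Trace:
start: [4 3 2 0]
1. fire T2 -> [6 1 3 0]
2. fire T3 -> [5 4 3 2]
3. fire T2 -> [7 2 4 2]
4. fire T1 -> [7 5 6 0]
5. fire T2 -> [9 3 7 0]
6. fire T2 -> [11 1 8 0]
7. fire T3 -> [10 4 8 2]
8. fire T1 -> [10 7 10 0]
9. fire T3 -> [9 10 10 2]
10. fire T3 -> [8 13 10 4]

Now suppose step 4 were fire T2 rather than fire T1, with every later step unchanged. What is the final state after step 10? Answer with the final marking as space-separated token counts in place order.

(re-executing from step 4 with the substitution; state before step 4: [7 2 4 2])
4. fire T2 -> [9 0 5 2]
5. fire T2 -> [9 0 5 2]
6. fire T2 -> [9 0 5 2]
7. fire T3 -> [8 3 5 4]
8. fire T1 -> [8 6 7 2]
9. fire T3 -> [7 9 7 4]
10. fire T3 -> [6 12 7 6]

6 12 7 6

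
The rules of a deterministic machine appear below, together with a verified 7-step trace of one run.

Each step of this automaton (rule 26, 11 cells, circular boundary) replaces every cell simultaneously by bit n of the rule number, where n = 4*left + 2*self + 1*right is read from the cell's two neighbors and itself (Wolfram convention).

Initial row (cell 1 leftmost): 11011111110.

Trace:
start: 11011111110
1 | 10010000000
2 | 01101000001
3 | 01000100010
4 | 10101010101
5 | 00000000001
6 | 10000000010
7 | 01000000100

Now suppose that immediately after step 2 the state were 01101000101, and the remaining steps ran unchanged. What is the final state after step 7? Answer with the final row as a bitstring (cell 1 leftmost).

state after step 2 := 01101000101
3 | 01000101000
4 | 10101000100
5 | 00000101011
6 | 10001000010
7 | 01010100100

01010100100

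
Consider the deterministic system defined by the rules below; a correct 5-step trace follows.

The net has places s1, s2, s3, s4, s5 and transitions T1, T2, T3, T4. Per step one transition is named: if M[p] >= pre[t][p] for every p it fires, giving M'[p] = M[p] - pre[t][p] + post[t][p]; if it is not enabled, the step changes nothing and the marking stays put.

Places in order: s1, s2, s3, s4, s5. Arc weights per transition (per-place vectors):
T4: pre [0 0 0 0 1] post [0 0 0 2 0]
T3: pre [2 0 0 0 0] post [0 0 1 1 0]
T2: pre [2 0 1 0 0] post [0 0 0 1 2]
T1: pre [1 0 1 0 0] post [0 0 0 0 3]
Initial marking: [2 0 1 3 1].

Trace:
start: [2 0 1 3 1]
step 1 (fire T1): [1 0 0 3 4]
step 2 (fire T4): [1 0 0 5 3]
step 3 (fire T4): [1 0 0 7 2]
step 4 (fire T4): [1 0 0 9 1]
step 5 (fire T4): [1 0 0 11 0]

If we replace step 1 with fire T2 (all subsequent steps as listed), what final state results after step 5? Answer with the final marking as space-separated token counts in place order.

(re-executing from step 1 with the substitution; state before step 1: [2 0 1 3 1])
step 1 (fire T2): [0 0 0 4 3]
step 2 (fire T4): [0 0 0 6 2]
step 3 (fire T4): [0 0 0 8 1]
step 4 (fire T4): [0 0 0 10 0]
step 5 (fire T4): [0 0 0 10 0]

0 0 0 10 0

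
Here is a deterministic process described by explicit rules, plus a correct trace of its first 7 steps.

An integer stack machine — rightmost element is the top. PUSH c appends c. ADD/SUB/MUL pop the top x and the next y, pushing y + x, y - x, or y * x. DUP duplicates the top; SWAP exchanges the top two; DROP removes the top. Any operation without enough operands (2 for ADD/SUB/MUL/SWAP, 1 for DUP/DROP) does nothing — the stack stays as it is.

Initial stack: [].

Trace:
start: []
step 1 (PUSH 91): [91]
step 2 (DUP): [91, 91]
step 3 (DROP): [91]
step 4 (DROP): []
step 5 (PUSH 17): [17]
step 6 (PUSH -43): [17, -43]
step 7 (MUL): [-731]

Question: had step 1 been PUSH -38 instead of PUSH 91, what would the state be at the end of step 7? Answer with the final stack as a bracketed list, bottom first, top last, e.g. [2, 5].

(re-executing from step 1 with the substitution; state before step 1: [])
step 1 (PUSH -38): [-38]
step 2 (DUP): [-38, -38]
step 3 (DROP): [-38]
step 4 (DROP): []
step 5 (PUSH 17): [17]
step 6 (PUSH -43): [17, -43]
step 7 (MUL): [-731]

[-731]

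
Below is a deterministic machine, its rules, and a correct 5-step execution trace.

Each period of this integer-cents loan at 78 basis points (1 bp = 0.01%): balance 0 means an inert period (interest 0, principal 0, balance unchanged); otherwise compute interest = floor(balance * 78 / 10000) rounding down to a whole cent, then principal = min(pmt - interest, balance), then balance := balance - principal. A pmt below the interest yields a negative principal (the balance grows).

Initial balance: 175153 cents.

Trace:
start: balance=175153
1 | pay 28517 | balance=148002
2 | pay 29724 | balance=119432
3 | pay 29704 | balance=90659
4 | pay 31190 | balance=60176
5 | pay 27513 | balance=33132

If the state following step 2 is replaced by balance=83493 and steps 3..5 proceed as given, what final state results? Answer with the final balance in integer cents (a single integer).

0

state after step 2 := balance=83493
3 | pay 29704 | balance=54440
4 | pay 31190 | balance=23674
5 | pay 27513 | balance=0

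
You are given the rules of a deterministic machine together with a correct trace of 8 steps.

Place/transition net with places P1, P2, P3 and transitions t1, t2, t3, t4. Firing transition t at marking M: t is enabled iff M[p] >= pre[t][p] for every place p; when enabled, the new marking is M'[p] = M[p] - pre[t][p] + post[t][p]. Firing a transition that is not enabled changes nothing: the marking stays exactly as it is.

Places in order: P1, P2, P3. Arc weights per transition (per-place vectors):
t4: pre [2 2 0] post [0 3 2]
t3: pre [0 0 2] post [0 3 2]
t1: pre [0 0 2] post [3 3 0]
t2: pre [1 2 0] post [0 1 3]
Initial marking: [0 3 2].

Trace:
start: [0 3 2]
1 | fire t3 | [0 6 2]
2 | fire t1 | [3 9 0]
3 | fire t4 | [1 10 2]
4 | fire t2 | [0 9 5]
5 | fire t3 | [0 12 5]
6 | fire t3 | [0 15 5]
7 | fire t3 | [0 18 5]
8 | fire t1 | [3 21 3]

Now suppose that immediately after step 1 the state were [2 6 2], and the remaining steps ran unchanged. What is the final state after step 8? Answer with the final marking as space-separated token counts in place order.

state after step 1 := [2 6 2]
2 | fire t1 | [5 9 0]
3 | fire t4 | [3 10 2]
4 | fire t2 | [2 9 5]
5 | fire t3 | [2 12 5]
6 | fire t3 | [2 15 5]
7 | fire t3 | [2 18 5]
8 | fire t1 | [5 21 3]

5 21 3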